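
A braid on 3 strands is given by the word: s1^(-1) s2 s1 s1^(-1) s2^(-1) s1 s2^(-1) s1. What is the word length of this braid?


The word length counts the number of generators (including inverses).
Listing each generator: s1^(-1), s2, s1, s1^(-1), s2^(-1), s1, s2^(-1), s1
There are 8 generators in this braid word.

8


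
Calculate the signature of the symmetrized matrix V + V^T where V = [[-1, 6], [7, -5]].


Step 1: V + V^T = [[-2, 13], [13, -10]]
Step 2: trace = -12, det = -149
Step 3: Discriminant = (-12)^2 - 4*(-149) = 740
Step 4: Eigenvalues: 7.60147, -19.6015
Step 5: Signature = (# positive eigenvalues) - (# negative eigenvalues) = 0

0


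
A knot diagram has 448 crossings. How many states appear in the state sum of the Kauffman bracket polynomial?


Each crossing contributes 2 choices (A-smoothing or B-smoothing).
Total states = 2^448 = 726838724295606890549323807888004534353641360687318060281490199180639288113397923326191050713763565560762521606266177933534601628614656

726838724295606890549323807888004534353641360687318060281490199180639288113397923326191050713763565560762521606266177933534601628614656


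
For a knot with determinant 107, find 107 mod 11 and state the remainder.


Step 1: A knot is p-colorable if and only if p divides its determinant.
Step 2: Compute 107 mod 11.
107 = 9 * 11 + 8
Step 3: 107 mod 11 = 8
Step 4: The knot is 11-colorable: no

8


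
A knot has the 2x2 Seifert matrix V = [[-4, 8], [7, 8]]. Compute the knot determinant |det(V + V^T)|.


Step 1: Form V + V^T where V = [[-4, 8], [7, 8]]
  V^T = [[-4, 7], [8, 8]]
  V + V^T = [[-8, 15], [15, 16]]
Step 2: det(V + V^T) = (-8)*16 - 15*15
  = -128 - 225 = -353
Step 3: Knot determinant = |det(V + V^T)| = |-353| = 353

353


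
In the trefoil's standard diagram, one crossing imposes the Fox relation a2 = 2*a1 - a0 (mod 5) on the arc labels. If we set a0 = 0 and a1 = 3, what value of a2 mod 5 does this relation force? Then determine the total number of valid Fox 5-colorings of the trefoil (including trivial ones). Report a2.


Step 1: Apply the given crossing relation 2*a1 - a0 - a2 = 0 (mod 5).
  a2 = 2*a1 - a0 mod 5
  a2 = 2*3 - 0 mod 5
  a2 = 6 - 0 mod 5
  a2 = 6 mod 5 = 1
Step 2: The trefoil has determinant 3.
  Number of Fox p-colorings (p prime) is p^2 if p = 3, else p.
  Since 5 does not divide 3, only trivial (constant) colorings exist.
  (So the trial a0 = 0, a1 = 3 with a0 != a1 does NOT extend to a valid coloring of the whole trefoil: the other two crossing relations require 3*(a1 - a0) = 0 (mod 5), which fails.)
  Total colorings = 5
Step 3: a2 = 1, total Fox 5-colorings = 5

1


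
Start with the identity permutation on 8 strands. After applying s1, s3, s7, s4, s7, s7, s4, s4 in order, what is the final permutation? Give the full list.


Starting with identity [1, 2, 3, 4, 5, 6, 7, 8].
Apply generators in sequence:
  After s1: [2, 1, 3, 4, 5, 6, 7, 8]
  After s3: [2, 1, 4, 3, 5, 6, 7, 8]
  After s7: [2, 1, 4, 3, 5, 6, 8, 7]
  After s4: [2, 1, 4, 5, 3, 6, 8, 7]
  After s7: [2, 1, 4, 5, 3, 6, 7, 8]
  After s7: [2, 1, 4, 5, 3, 6, 8, 7]
  After s4: [2, 1, 4, 3, 5, 6, 8, 7]
  After s4: [2, 1, 4, 5, 3, 6, 8, 7]
Final permutation: [2, 1, 4, 5, 3, 6, 8, 7]

[2, 1, 4, 5, 3, 6, 8, 7]


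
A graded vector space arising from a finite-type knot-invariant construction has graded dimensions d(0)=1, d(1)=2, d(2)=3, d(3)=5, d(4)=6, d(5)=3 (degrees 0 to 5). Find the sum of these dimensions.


Total dimension = d(0) + d(1) + ... + d(5)
= 1 + 2 + 3 + 5 + 6 + 3
= 20

20


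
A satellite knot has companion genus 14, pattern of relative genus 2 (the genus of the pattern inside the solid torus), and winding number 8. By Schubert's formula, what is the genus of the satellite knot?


Schubert: g(satellite) = g_rel(pattern) + |winding| * g(companion),
where g_rel(pattern) is the genus of the pattern relative to the solid torus.
= 2 + 8 * 14
= 2 + 112 = 114

114


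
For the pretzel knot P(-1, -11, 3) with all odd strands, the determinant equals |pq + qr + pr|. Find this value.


Step 1: Compute pq + qr + pr.
pq = (-1)*(-11) = 11
qr = (-11)*3 = -33
pr = (-1)*3 = -3
pq + qr + pr = 11 + (-33) + (-3) = -25
Step 2: Take absolute value.
det(P(-1,-11,3)) = |-25| = 25

25


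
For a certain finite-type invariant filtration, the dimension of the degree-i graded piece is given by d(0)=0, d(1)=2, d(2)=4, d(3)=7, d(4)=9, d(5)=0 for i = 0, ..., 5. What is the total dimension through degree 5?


Total dimension = d(0) + d(1) + ... + d(5)
= 0 + 2 + 4 + 7 + 9 + 0
= 22

22


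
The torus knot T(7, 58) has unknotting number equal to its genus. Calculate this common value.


For a torus knot T(p,q), both the unknotting number and genus equal (p-1)(q-1)/2.
= (7-1)(58-1)/2
= 6*57/2
= 342/2 = 171

171


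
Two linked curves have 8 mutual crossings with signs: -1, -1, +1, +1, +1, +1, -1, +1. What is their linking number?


Step 1: Count positive crossings: 5
Step 2: Count negative crossings: 3
Step 3: Sum of signs = 5 - 3 = 2
Step 4: Linking number = sum/2 = 2/2 = 1

1


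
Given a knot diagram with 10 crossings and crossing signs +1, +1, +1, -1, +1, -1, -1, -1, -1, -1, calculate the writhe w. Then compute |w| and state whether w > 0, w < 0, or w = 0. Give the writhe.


Step 1: Count positive crossings (+1).
Positive crossings: 4
Step 2: Count negative crossings (-1).
Negative crossings: 6
Step 3: Writhe = (positive) - (negative)
w = 4 - 6 = -2
Step 4: |w| = 2, and w is negative

-2


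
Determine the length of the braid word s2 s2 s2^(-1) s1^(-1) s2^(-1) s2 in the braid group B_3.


The word length counts the number of generators (including inverses).
Listing each generator: s2, s2, s2^(-1), s1^(-1), s2^(-1), s2
There are 6 generators in this braid word.

6


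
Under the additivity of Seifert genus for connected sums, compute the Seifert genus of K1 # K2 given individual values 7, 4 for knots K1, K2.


The Seifert genus is additive under connected sum.
Seifert genus(K1 # K2) = (7) + (4)
= 11

11


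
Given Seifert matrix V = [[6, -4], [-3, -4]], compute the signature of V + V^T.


Step 1: V + V^T = [[12, -7], [-7, -8]]
Step 2: trace = 4, det = -145
Step 3: Discriminant = 4^2 - 4*(-145) = 596
Step 4: Eigenvalues: 14.2066, -10.2066
Step 5: Signature = (# positive eigenvalues) - (# negative eigenvalues) = 0

0


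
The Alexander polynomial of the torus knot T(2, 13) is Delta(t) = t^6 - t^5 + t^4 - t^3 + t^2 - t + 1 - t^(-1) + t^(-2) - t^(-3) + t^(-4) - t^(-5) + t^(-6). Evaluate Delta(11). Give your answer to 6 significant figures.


Substituting t = 11 into Delta(t) = t^6 - t^5 + t^4 - t^3 + t^2 - t + 1 - t^(-1) + t^(-2) - t^(-3) + t^(-4) - t^(-5) + t^(-6):
Term values: (1771561) + (-161051) + (14641) + (-1331) + (121) + (-11) + (1) + (-0.0909091) + (0.00826446) + (-0.000751315) + (6.83013e-05) + (-6.20921e-06) + (5.64474e-07)
Sum = 1623930.917
Rounded to 6 significant figures: 1.62393e+06

1.62393e+06


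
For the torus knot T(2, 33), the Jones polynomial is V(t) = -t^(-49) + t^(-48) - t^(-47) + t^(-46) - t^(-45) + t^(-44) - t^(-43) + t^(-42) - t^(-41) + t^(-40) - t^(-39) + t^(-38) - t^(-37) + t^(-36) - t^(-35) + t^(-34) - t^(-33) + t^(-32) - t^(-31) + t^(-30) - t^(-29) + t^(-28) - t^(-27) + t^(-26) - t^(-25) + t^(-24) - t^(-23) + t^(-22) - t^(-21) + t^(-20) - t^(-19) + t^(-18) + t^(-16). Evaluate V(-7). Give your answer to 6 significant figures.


Substituting t = -7 into V(t) = -t^(-49) + t^(-48) - t^(-47) + t^(-46) - t^(-45) + t^(-44) - t^(-43) + t^(-42) - t^(-41) + t^(-40) - t^(-39) + t^(-38) - t^(-37) + t^(-36) - t^(-35) + t^(-34) - t^(-33) + t^(-32) - t^(-31) + t^(-30) - t^(-29) + t^(-28) - t^(-27) + t^(-26) - t^(-25) + t^(-24) - t^(-23) + t^(-22) - t^(-21) + t^(-20) - t^(-19) + t^(-18) + t^(-16):
  (-)t^(-49) = 3.89221e-42
  (+)t^(-48) = 2.72455e-41
  (-)t^(-47) = 1.90718e-40
  (+)t^(-46) = 1.33503e-39
  (-)t^(-45) = 9.34519e-39
  (+)t^(-44) = 6.54163e-38
  (-)t^(-43) = 4.57914e-37
  (+)t^(-42) = 3.2054e-36
  (-)t^(-41) = 2.24378e-35
  (+)t^(-40) = 1.57065e-34
  (-)t^(-39) = 1.09945e-33
  (+)t^(-38) = 7.69617e-33
  (-)t^(-37) = 5.38732e-32
  (+)t^(-36) = 3.77112e-31
  (-)t^(-35) = 2.63979e-30
  (+)t^(-34) = 1.84785e-29
  (-)t^(-33) = 1.29349e-28
  (+)t^(-32) = 9.05446e-28
  (-)t^(-31) = 6.33812e-27
  (+)t^(-30) = 4.43669e-26
  (-)t^(-29) = 3.10568e-25
  (+)t^(-28) = 2.17398e-24
  (-)t^(-27) = 1.52178e-23
  (+)t^(-26) = 1.06525e-22
  (-)t^(-25) = 7.45674e-22
  (+)t^(-24) = 5.21972e-21
  (-)t^(-23) = 3.6538e-20
  (+)t^(-22) = 2.55766e-19
  (-)t^(-21) = 1.79036e-18
  (+)t^(-20) = 1.25325e-17
  (-)t^(-19) = 8.77278e-17
  (+)t^(-18) = 6.14095e-16
  (+)t^(-16) = 3.00906e-14
Sum = (3.89221e-42) + (2.72455e-41) + (1.90718e-40) + (1.33503e-39) + (9.34519e-39) + (6.54163e-38) + (4.57914e-37) + (3.2054e-36) + (2.24378e-35) + (1.57065e-34) + (1.09945e-33) + (7.69617e-33) + (5.38732e-32) + (3.77112e-31) + (2.63979e-30) + (1.84785e-29) + (1.29349e-28) + (9.05446e-28) + (6.33812e-27) + (4.43669e-26) + (3.10568e-25) + (2.17398e-24) + (1.52178e-23) + (1.06525e-22) + (7.45674e-22) + (5.21972e-21) + (3.6538e-20) + (2.55766e-19) + (1.79036e-18) + (1.25325e-17) + (8.77278e-17) + (6.14095e-16) + (3.00906e-14)
= 3.080707919e-14
Rounded to 6 significant figures: 3.08071e-14

3.08071e-14


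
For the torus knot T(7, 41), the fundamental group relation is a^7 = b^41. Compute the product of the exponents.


The relation is a^7 = b^41.
Product of exponents = 7 * 41
= 287

287


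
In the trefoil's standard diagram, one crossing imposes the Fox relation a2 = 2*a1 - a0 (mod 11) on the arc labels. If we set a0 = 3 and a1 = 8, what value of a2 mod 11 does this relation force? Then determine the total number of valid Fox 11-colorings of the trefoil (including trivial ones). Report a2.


Step 1: Apply the given crossing relation 2*a1 - a0 - a2 = 0 (mod 11).
  a2 = 2*a1 - a0 mod 11
  a2 = 2*8 - 3 mod 11
  a2 = 16 - 3 mod 11
  a2 = 13 mod 11 = 2
Step 2: The trefoil has determinant 3.
  Number of Fox p-colorings (p prime) is p^2 if p = 3, else p.
  Since 11 does not divide 3, only trivial (constant) colorings exist.
  (So the trial a0 = 3, a1 = 8 with a0 != a1 does NOT extend to a valid coloring of the whole trefoil: the other two crossing relations require 3*(a1 - a0) = 0 (mod 11), which fails.)
  Total colorings = 11
Step 3: a2 = 2, total Fox 11-colorings = 11

2


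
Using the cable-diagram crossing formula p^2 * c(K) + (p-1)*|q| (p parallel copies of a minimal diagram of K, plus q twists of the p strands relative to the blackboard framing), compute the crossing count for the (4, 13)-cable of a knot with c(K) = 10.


Step 1: Each of the c(K) crossings of the companion diagram becomes p*p = p^2 crossings among the p parallel strands, and each of the |q| twists s_1 s_2 ... s_(p-1) adds (p-1) crossings.
  Crossings = p^2 * c(K) + (p-1)*|q|
Step 2: = 4^2 * 10 + (4-1)*13
Step 3: = 16*10 + 3*13
Step 4: = 160 + 39 = 199

199


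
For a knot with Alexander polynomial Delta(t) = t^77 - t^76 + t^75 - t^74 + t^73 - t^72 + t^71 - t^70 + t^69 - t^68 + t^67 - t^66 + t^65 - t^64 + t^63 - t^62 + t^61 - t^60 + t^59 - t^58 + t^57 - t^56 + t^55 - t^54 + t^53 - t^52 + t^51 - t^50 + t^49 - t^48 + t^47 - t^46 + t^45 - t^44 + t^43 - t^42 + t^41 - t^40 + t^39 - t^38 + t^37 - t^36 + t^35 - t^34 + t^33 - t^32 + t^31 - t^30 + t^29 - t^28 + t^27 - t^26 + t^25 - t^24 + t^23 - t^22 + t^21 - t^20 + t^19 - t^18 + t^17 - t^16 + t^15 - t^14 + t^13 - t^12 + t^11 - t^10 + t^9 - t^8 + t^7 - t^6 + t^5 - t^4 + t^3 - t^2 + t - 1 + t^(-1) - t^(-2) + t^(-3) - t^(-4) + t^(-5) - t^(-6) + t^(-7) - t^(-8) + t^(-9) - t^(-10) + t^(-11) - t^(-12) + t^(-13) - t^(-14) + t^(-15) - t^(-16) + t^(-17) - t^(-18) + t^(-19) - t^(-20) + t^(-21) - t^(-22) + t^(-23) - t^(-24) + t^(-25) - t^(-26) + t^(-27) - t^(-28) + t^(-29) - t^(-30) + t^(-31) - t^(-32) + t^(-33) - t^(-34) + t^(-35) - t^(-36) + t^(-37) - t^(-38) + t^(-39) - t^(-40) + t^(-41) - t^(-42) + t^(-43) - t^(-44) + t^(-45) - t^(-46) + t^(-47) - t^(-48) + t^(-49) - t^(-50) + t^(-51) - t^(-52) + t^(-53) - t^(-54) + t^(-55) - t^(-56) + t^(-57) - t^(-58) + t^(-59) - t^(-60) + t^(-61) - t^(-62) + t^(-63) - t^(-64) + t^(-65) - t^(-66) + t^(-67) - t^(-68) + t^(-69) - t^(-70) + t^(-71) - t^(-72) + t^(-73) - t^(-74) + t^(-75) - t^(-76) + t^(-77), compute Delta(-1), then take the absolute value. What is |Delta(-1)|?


Step 1: The polynomial has 155 terms with alternating signs, exponents from 77 down to -77.
Step 2: Substitute t = -1. The i-th term has coefficient (-1)^i and exponent (m-i),
  so its value is (-1)^i * (-1)^(m-i) = (-1)^m = -1 for every i.
Step 3: All 155 terms equal -1, so Delta(-1) = 155 * (-1) = -155
Step 4: |Delta(-1)| = 155

155


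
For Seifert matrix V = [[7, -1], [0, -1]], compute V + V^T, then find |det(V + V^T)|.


Step 1: Form V + V^T where V = [[7, -1], [0, -1]]
  V^T = [[7, 0], [-1, -1]]
  V + V^T = [[14, -1], [-1, -2]]
Step 2: det(V + V^T) = 14*(-2) - (-1)*(-1)
  = -28 - 1 = -29
Step 3: Knot determinant = |det(V + V^T)| = |-29| = 29

29


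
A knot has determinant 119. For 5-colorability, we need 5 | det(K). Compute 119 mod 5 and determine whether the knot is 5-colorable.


Step 1: A knot is p-colorable if and only if p divides its determinant.
Step 2: Compute 119 mod 5.
119 = 23 * 5 + 4
Step 3: 119 mod 5 = 4
Step 4: The knot is 5-colorable: no

4


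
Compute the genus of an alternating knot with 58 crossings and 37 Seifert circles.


For alternating knots, g = (c - s + 1)/2.
= (58 - 37 + 1)/2
= 22/2 = 11

11


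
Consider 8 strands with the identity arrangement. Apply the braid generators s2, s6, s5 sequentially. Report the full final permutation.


Starting with identity [1, 2, 3, 4, 5, 6, 7, 8].
Apply generators in sequence:
  After s2: [1, 3, 2, 4, 5, 6, 7, 8]
  After s6: [1, 3, 2, 4, 5, 7, 6, 8]
  After s5: [1, 3, 2, 4, 7, 5, 6, 8]
Final permutation: [1, 3, 2, 4, 7, 5, 6, 8]

[1, 3, 2, 4, 7, 5, 6, 8]


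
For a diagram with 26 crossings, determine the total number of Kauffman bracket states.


Each crossing contributes 2 choices (A-smoothing or B-smoothing).
Total states = 2^26 = 67108864

67108864


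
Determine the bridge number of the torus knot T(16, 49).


The bridge number of T(p,q) is min(p,q).
min(16, 49) = 16

16


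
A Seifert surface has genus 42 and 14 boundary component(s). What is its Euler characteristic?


chi = 2 - 2g - b
= 2 - 2*42 - 14
= 2 - 84 - 14 = -96

-96


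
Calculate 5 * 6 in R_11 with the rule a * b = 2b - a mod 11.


5 * 6 = 2*6 - 5 mod 11
= 12 - 5 mod 11
= 7 mod 11 = 7

7


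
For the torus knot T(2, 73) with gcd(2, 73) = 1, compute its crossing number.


For a torus knot T(p, q) with gcd(p,q)=1,
the crossing number is min(p*(q-1), q*(p-1)).
p*(q-1) = 2*72 = 144
q*(p-1) = 73*1 = 73
min(144, 73) = 73

73


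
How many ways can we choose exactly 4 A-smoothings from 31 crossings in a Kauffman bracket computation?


We choose which 4 of 31 crossings get A-smoothings.
C(31, 4) = 31! / (4! * 27!)
= 31465

31465


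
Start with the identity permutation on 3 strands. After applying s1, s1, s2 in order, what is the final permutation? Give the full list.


Starting with identity [1, 2, 3].
Apply generators in sequence:
  After s1: [2, 1, 3]
  After s1: [1, 2, 3]
  After s2: [1, 3, 2]
Final permutation: [1, 3, 2]

[1, 3, 2]


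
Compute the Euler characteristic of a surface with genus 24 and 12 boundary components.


chi = 2 - 2g - b
= 2 - 2*24 - 12
= 2 - 48 - 12 = -58

-58


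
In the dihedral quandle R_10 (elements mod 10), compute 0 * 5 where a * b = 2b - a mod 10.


0 * 5 = 2*5 - 0 mod 10
= 10 - 0 mod 10
= 10 mod 10 = 0

0


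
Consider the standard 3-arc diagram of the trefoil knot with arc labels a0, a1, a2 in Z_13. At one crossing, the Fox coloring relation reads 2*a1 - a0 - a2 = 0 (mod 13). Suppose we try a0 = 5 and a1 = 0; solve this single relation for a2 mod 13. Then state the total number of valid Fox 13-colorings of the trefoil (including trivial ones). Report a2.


Step 1: Apply the given crossing relation 2*a1 - a0 - a2 = 0 (mod 13).
  a2 = 2*a1 - a0 mod 13
  a2 = 2*0 - 5 mod 13
  a2 = 0 - 5 mod 13
  a2 = -5 mod 13 = 8
Step 2: The trefoil has determinant 3.
  Number of Fox p-colorings (p prime) is p^2 if p = 3, else p.
  Since 13 does not divide 3, only trivial (constant) colorings exist.
  (So the trial a0 = 5, a1 = 0 with a0 != a1 does NOT extend to a valid coloring of the whole trefoil: the other two crossing relations require 3*(a1 - a0) = 0 (mod 13), which fails.)
  Total colorings = 13
Step 3: a2 = 8, total Fox 13-colorings = 13

8


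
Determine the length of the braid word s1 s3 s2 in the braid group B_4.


The word length counts the number of generators (including inverses).
Listing each generator: s1, s3, s2
There are 3 generators in this braid word.

3


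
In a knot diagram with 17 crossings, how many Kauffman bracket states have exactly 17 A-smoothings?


We choose which 17 of 17 crossings get A-smoothings.
C(17, 17) = 17! / (17! * 0!)
= 1

1


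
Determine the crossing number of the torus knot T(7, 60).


For a torus knot T(p, q) with gcd(p,q)=1,
the crossing number is min(p*(q-1), q*(p-1)).
p*(q-1) = 7*59 = 413
q*(p-1) = 60*6 = 360
min(413, 360) = 360

360


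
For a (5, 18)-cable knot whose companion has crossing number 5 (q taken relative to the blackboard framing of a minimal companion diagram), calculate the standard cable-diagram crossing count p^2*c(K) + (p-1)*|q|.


Step 1: Each of the c(K) crossings of the companion diagram becomes p*p = p^2 crossings among the p parallel strands, and each of the |q| twists s_1 s_2 ... s_(p-1) adds (p-1) crossings.
  Crossings = p^2 * c(K) + (p-1)*|q|
Step 2: = 5^2 * 5 + (5-1)*18
Step 3: = 25*5 + 4*18
Step 4: = 125 + 72 = 197

197


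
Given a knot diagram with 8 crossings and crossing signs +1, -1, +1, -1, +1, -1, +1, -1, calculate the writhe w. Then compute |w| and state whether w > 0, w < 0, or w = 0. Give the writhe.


Step 1: Count positive crossings (+1).
Positive crossings: 4
Step 2: Count negative crossings (-1).
Negative crossings: 4
Step 3: Writhe = (positive) - (negative)
w = 4 - 4 = 0
Step 4: |w| = 0, and w is zero

0


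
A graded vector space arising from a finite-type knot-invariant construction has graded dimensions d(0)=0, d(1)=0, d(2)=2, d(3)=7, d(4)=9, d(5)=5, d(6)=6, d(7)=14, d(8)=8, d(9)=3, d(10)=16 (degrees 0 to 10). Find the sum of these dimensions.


Total dimension = d(0) + d(1) + ... + d(10)
= 0 + 0 + 2 + 7 + 9 + 5 + 6 + 14 + 8 + 3 + 16
= 70

70


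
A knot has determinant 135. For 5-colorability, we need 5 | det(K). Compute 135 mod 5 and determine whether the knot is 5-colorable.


Step 1: A knot is p-colorable if and only if p divides its determinant.
Step 2: Compute 135 mod 5.
135 = 27 * 5 + 0
Step 3: 135 mod 5 = 0
Step 4: The knot is 5-colorable: yes

0


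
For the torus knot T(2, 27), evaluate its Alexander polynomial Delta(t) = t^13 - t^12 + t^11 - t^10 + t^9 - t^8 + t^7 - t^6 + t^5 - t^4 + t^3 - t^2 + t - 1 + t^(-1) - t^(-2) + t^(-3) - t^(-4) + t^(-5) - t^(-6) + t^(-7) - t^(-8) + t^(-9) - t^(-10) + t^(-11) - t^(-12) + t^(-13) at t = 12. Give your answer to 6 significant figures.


Substituting t = 12 into Delta(t) = t^13 - t^12 + t^11 - t^10 + t^9 - t^8 + t^7 - t^6 + t^5 - t^4 + t^3 - t^2 + t - 1 + t^(-1) - t^(-2) + t^(-3) - t^(-4) + t^(-5) - t^(-6) + t^(-7) - t^(-8) + t^(-9) - t^(-10) + t^(-11) - t^(-12) + t^(-13):
Term values: (106993205379072) + (-8916100448256) + (743008370688) + (-61917364224) + (5159780352) + (-429981696) + (35831808) + (-2985984) + (248832) + (-20736) + (1728) + (-144) + (12) + (-1) + (0.0833333) + (-0.00694444) + (0.000578704) + (-4.82253e-05) + (4.01878e-06) + (-3.34898e-07) + (2.79082e-08) + (-2.32568e-09) + (1.93807e-10) + (-1.61506e-11) + (1.34588e-12) + (-1.12157e-13) + (9.34639e-15)
Sum = 9.876295881e+13
Rounded to 6 significant figures: 9.8763e+13

9.8763e+13


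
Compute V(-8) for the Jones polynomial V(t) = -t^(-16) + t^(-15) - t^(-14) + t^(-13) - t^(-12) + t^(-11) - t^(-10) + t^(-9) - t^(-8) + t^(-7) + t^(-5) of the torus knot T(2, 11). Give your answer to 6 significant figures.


Substituting t = -8 into V(t) = -t^(-16) + t^(-15) - t^(-14) + t^(-13) - t^(-12) + t^(-11) - t^(-10) + t^(-9) - t^(-8) + t^(-7) + t^(-5):
  (-)t^(-16) = -3.55271e-15
  (+)t^(-15) = -2.84217e-14
  (-)t^(-14) = -2.27374e-13
  (+)t^(-13) = -1.81899e-12
  (-)t^(-12) = -1.45519e-11
  (+)t^(-11) = -1.16415e-10
  (-)t^(-10) = -9.31323e-10
  (+)t^(-9) = -7.45058e-09
  (-)t^(-8) = -5.96046e-08
  (+)t^(-7) = -4.76837e-07
  (+)t^(-5) = -3.05176e-05
Sum = (-3.55271e-15) + (-2.84217e-14) + (-2.27374e-13) + (-1.81899e-12) + (-1.45519e-11) + (-1.16415e-10) + (-9.31323e-10) + (-7.45058e-09) + (-5.96046e-08) + (-4.76837e-07) + (-3.05176e-05)
= -3.106253488e-05
Rounded to 6 significant figures: -3.10625e-05

-3.10625e-05


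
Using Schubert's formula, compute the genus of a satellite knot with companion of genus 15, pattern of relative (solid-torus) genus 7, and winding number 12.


Schubert: g(satellite) = g_rel(pattern) + |winding| * g(companion),
where g_rel(pattern) is the genus of the pattern relative to the solid torus.
= 7 + 12 * 15
= 7 + 180 = 187

187


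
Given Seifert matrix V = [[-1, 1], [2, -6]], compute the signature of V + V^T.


Step 1: V + V^T = [[-2, 3], [3, -12]]
Step 2: trace = -14, det = 15
Step 3: Discriminant = (-14)^2 - 4*15 = 136
Step 4: Eigenvalues: -1.16905, -12.831
Step 5: Signature = (# positive eigenvalues) - (# negative eigenvalues) = -2

-2


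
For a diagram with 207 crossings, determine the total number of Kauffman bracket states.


Each crossing contributes 2 choices (A-smoothing or B-smoothing).
Total states = 2^207 = 205688069665150755269371147819668813122841983204197482918576128

205688069665150755269371147819668813122841983204197482918576128


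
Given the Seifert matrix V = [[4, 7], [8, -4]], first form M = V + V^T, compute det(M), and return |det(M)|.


Step 1: Form V + V^T where V = [[4, 7], [8, -4]]
  V^T = [[4, 8], [7, -4]]
  V + V^T = [[8, 15], [15, -8]]
Step 2: det(V + V^T) = 8*(-8) - 15*15
  = -64 - 225 = -289
Step 3: Knot determinant = |det(V + V^T)| = |-289| = 289

289


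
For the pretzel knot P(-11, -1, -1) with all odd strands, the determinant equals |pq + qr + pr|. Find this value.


Step 1: Compute pq + qr + pr.
pq = (-11)*(-1) = 11
qr = (-1)*(-1) = 1
pr = (-11)*(-1) = 11
pq + qr + pr = 11 + 1 + 11 = 23
Step 2: Take absolute value.
det(P(-11,-1,-1)) = |23| = 23

23


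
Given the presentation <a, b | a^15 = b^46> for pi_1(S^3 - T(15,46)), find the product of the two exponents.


The relation is a^15 = b^46.
Product of exponents = 15 * 46
= 690

690


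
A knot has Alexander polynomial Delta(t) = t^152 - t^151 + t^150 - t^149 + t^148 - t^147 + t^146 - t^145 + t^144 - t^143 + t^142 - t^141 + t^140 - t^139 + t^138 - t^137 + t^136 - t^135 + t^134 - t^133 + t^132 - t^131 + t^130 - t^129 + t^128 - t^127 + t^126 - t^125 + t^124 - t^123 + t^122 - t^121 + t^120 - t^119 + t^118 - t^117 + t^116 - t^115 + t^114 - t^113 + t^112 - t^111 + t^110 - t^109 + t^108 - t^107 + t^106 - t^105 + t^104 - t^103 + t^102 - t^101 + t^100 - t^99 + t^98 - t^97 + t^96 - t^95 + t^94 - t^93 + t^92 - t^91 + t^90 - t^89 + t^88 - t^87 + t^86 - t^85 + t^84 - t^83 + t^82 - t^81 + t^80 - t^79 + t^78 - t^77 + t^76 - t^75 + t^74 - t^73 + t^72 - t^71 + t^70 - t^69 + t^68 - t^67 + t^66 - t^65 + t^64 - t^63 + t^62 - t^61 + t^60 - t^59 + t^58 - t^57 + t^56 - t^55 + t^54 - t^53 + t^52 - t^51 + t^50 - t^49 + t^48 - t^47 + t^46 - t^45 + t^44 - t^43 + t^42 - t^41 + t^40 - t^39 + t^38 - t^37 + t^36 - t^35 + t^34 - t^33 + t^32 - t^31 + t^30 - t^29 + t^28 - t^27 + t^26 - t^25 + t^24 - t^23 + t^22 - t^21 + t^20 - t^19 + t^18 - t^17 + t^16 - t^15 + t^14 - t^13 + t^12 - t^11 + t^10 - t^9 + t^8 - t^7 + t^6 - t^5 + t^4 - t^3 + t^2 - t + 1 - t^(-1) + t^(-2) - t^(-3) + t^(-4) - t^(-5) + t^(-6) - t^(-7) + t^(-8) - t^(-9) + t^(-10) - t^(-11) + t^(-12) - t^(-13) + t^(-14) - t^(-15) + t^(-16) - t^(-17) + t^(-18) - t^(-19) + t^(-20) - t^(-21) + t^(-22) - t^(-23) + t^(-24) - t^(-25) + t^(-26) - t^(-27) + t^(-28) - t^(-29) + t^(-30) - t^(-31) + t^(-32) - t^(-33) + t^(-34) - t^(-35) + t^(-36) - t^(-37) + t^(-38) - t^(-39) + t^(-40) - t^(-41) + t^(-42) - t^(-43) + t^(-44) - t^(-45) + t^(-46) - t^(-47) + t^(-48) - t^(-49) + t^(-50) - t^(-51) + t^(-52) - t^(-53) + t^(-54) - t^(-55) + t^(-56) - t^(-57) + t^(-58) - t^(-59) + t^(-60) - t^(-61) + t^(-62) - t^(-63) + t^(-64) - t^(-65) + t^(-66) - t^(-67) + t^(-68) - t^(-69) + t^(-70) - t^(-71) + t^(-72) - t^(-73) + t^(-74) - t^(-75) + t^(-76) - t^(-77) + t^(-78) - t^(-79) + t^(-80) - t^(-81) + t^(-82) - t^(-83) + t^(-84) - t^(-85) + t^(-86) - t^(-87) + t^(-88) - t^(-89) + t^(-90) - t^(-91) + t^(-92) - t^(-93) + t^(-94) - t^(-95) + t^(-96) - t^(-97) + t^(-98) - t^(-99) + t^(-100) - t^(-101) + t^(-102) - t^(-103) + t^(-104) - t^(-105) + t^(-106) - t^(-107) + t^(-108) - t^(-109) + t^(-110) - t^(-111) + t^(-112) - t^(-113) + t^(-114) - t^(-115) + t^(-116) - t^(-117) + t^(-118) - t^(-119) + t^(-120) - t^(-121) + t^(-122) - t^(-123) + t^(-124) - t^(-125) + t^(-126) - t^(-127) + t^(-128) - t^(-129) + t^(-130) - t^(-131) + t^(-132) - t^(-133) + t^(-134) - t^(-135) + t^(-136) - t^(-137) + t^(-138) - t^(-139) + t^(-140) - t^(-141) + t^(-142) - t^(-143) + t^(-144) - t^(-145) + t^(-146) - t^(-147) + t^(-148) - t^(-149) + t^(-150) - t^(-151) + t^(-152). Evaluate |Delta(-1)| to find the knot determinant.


Step 1: The polynomial has 305 terms with alternating signs, exponents from 152 down to -152.
Step 2: Substitute t = -1. The i-th term has coefficient (-1)^i and exponent (m-i),
  so its value is (-1)^i * (-1)^(m-i) = (-1)^m = 1 for every i.
Step 3: All 305 terms equal 1, so Delta(-1) = 305 * (1) = 305
Step 4: |Delta(-1)| = 305

305


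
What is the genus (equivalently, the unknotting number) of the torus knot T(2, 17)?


For a torus knot T(p,q), both the unknotting number and genus equal (p-1)(q-1)/2.
= (2-1)(17-1)/2
= 1*16/2
= 16/2 = 8

8


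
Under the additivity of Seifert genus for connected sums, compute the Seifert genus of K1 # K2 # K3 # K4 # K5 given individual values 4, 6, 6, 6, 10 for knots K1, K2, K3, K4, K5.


The Seifert genus is additive under connected sum.
Seifert genus(K1 # K2 # K3 # K4 # K5) = (4) + (6) + (6) + (6) + (10)
= 32

32


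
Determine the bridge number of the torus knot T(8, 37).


The bridge number of T(p,q) is min(p,q).
min(8, 37) = 8

8


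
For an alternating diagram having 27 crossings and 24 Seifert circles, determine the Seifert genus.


For alternating knots, g = (c - s + 1)/2.
= (27 - 24 + 1)/2
= 4/2 = 2

2


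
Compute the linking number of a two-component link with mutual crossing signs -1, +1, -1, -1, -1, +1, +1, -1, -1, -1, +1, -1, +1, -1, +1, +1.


Step 1: Count positive crossings: 7
Step 2: Count negative crossings: 9
Step 3: Sum of signs = 7 - 9 = -2
Step 4: Linking number = sum/2 = -2/2 = -1

-1


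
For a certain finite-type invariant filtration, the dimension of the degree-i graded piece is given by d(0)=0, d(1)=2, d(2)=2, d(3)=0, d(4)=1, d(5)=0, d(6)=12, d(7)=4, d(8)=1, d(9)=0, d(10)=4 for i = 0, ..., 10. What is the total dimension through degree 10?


Total dimension = d(0) + d(1) + ... + d(10)
= 0 + 2 + 2 + 0 + 1 + 0 + 12 + 4 + 1 + 0 + 4
= 26

26


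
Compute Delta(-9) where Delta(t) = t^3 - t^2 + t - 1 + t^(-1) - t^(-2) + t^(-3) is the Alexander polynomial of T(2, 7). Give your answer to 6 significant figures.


Substituting t = -9 into Delta(t) = t^3 - t^2 + t - 1 + t^(-1) - t^(-2) + t^(-3):
Term values: (-729) + (-81) + (-9) + (-1) + (-0.111111) + (-0.0123457) + (-0.00137174)
Sum = -820.1248285
Rounded to 6 significant figures: -820.125

-820.125


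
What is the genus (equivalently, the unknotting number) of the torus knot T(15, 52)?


For a torus knot T(p,q), both the unknotting number and genus equal (p-1)(q-1)/2.
= (15-1)(52-1)/2
= 14*51/2
= 714/2 = 357

357


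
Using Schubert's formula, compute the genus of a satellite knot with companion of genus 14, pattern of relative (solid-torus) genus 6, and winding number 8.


Schubert: g(satellite) = g_rel(pattern) + |winding| * g(companion),
where g_rel(pattern) is the genus of the pattern relative to the solid torus.
= 6 + 8 * 14
= 6 + 112 = 118

118


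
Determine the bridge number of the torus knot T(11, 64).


The bridge number of T(p,q) is min(p,q).
min(11, 64) = 11

11


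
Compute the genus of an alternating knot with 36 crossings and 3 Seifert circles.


For alternating knots, g = (c - s + 1)/2.
= (36 - 3 + 1)/2
= 34/2 = 17

17


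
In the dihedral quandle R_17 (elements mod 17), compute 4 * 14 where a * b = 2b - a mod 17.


4 * 14 = 2*14 - 4 mod 17
= 28 - 4 mod 17
= 24 mod 17 = 7

7


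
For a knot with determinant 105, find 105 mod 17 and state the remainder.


Step 1: A knot is p-colorable if and only if p divides its determinant.
Step 2: Compute 105 mod 17.
105 = 6 * 17 + 3
Step 3: 105 mod 17 = 3
Step 4: The knot is 17-colorable: no

3


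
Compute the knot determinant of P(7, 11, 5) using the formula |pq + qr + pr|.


Step 1: Compute pq + qr + pr.
pq = 7*11 = 77
qr = 11*5 = 55
pr = 7*5 = 35
pq + qr + pr = 77 + 55 + 35 = 167
Step 2: Take absolute value.
det(P(7,11,5)) = |167| = 167

167


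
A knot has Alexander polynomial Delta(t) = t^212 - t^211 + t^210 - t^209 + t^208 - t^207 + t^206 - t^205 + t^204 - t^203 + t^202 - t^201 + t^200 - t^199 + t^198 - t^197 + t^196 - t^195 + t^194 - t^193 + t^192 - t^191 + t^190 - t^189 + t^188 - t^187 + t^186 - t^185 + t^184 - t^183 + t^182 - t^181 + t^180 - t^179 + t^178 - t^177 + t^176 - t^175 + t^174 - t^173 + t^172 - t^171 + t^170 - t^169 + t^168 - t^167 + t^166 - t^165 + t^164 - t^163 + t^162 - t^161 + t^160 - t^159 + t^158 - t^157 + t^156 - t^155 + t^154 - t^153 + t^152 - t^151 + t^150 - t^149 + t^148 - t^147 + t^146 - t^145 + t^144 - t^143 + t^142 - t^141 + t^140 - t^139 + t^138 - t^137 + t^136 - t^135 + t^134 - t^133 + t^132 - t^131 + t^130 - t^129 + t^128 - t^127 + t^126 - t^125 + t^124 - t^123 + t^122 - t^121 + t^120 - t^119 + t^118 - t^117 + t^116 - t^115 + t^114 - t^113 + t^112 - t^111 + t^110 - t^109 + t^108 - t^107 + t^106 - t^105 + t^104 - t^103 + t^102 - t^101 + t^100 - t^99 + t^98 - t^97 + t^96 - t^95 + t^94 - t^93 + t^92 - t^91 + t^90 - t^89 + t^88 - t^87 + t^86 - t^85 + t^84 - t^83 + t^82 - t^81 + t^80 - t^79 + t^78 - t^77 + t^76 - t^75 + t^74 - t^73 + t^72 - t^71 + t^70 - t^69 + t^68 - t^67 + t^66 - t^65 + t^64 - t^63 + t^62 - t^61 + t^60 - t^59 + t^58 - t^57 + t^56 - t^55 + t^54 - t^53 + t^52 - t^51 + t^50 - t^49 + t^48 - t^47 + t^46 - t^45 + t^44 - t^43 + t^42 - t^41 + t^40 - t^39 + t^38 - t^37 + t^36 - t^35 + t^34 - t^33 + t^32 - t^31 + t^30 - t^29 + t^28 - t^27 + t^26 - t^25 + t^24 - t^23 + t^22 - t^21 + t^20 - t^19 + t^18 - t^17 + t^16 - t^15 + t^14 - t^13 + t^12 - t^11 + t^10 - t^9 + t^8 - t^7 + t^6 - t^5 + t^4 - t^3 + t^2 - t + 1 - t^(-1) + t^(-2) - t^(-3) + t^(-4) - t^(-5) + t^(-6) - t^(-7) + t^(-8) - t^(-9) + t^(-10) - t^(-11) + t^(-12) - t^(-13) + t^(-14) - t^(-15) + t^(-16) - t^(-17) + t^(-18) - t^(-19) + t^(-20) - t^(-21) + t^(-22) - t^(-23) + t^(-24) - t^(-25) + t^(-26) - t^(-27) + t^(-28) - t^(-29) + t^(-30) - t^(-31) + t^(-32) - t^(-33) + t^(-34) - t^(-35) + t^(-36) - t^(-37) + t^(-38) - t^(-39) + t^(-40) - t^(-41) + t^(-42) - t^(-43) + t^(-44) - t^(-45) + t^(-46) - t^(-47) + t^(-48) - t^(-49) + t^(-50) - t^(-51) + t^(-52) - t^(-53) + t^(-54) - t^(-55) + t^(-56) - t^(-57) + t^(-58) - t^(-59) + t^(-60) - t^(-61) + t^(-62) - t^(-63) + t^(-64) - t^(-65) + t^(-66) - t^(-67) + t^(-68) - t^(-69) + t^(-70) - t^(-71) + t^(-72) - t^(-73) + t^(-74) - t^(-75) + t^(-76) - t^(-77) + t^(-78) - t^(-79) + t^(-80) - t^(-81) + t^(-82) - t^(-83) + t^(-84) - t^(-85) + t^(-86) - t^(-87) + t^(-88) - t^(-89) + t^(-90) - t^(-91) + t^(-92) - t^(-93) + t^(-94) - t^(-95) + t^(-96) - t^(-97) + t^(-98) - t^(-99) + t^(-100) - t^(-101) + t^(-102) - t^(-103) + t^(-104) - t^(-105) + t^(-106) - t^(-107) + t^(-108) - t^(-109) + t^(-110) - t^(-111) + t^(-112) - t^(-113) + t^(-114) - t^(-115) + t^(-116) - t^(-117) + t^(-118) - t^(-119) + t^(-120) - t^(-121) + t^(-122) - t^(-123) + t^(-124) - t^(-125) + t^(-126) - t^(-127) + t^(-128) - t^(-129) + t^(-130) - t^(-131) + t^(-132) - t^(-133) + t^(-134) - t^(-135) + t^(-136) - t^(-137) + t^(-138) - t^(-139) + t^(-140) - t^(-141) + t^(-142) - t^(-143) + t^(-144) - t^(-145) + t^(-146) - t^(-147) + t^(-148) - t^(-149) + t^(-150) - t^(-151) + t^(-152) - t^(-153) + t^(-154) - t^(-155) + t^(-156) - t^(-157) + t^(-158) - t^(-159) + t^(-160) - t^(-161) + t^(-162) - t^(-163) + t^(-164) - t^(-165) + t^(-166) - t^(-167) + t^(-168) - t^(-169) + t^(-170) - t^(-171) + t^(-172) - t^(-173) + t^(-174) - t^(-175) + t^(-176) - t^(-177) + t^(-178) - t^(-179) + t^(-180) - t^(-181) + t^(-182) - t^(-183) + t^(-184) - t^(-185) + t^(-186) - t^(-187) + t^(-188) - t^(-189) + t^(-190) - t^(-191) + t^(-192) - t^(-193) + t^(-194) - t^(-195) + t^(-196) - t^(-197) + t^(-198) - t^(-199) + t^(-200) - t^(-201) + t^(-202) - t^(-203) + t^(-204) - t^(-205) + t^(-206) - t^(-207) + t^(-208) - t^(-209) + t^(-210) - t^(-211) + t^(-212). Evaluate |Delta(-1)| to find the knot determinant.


Step 1: The polynomial has 425 terms with alternating signs, exponents from 212 down to -212.
Step 2: Substitute t = -1. The i-th term has coefficient (-1)^i and exponent (m-i),
  so its value is (-1)^i * (-1)^(m-i) = (-1)^m = 1 for every i.
Step 3: All 425 terms equal 1, so Delta(-1) = 425 * (1) = 425
Step 4: |Delta(-1)| = 425

425


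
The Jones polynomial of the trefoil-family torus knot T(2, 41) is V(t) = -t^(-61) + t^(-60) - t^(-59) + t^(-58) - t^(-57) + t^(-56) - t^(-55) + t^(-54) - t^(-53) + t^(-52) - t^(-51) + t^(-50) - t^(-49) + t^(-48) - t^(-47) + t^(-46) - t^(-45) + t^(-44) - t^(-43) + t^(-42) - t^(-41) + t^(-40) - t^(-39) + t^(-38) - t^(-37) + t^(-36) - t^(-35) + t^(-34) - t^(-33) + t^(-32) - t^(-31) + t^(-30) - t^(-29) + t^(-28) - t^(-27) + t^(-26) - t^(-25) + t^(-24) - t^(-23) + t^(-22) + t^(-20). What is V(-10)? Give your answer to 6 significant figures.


Substituting t = -10 into V(t) = -t^(-61) + t^(-60) - t^(-59) + t^(-58) - t^(-57) + t^(-56) - t^(-55) + t^(-54) - t^(-53) + t^(-52) - t^(-51) + t^(-50) - t^(-49) + t^(-48) - t^(-47) + t^(-46) - t^(-45) + t^(-44) - t^(-43) + t^(-42) - t^(-41) + t^(-40) - t^(-39) + t^(-38) - t^(-37) + t^(-36) - t^(-35) + t^(-34) - t^(-33) + t^(-32) - t^(-31) + t^(-30) - t^(-29) + t^(-28) - t^(-27) + t^(-26) - t^(-25) + t^(-24) - t^(-23) + t^(-22) + t^(-20):
  (-)t^(-61) = 1e-61
  (+)t^(-60) = 1e-60
  (-)t^(-59) = 1e-59
  (+)t^(-58) = 1e-58
  (-)t^(-57) = 1e-57
  (+)t^(-56) = 1e-56
  (-)t^(-55) = 1e-55
  (+)t^(-54) = 1e-54
  (-)t^(-53) = 1e-53
  (+)t^(-52) = 1e-52
  (-)t^(-51) = 1e-51
  (+)t^(-50) = 1e-50
  (-)t^(-49) = 1e-49
  (+)t^(-48) = 1e-48
  (-)t^(-47) = 1e-47
  (+)t^(-46) = 1e-46
  (-)t^(-45) = 1e-45
  (+)t^(-44) = 1e-44
  (-)t^(-43) = 1e-43
  (+)t^(-42) = 1e-42
  (-)t^(-41) = 1e-41
  (+)t^(-40) = 1e-40
  (-)t^(-39) = 1e-39
  (+)t^(-38) = 1e-38
  (-)t^(-37) = 1e-37
  (+)t^(-36) = 1e-36
  (-)t^(-35) = 1e-35
  (+)t^(-34) = 1e-34
  (-)t^(-33) = 1e-33
  (+)t^(-32) = 1e-32
  (-)t^(-31) = 1e-31
  (+)t^(-30) = 1e-30
  (-)t^(-29) = 1e-29
  (+)t^(-28) = 1e-28
  (-)t^(-27) = 1e-27
  (+)t^(-26) = 1e-26
  (-)t^(-25) = 1e-25
  (+)t^(-24) = 1e-24
  (-)t^(-23) = 1e-23
  (+)t^(-22) = 1e-22
  (+)t^(-20) = 1e-20
Sum = (1e-61) + (1e-60) + (1e-59) + (1e-58) + (1e-57) + (1e-56) + (1e-55) + (1e-54) + (1e-53) + (1e-52) + (1e-51) + (1e-50) + (1e-49) + (1e-48) + (1e-47) + (1e-46) + (1e-45) + (1e-44) + (1e-43) + (1e-42) + (1e-41) + (1e-40) + (1e-39) + (1e-38) + (1e-37) + (1e-36) + (1e-35) + (1e-34) + (1e-33) + (1e-32) + (1e-31) + (1e-30) + (1e-29) + (1e-28) + (1e-27) + (1e-26) + (1e-25) + (1e-24) + (1e-23) + (1e-22) + (1e-20)
= 1.011111111e-20
Rounded to 6 significant figures: 1.01111e-20

1.01111e-20


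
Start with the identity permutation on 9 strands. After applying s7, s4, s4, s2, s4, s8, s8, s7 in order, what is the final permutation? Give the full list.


Starting with identity [1, 2, 3, 4, 5, 6, 7, 8, 9].
Apply generators in sequence:
  After s7: [1, 2, 3, 4, 5, 6, 8, 7, 9]
  After s4: [1, 2, 3, 5, 4, 6, 8, 7, 9]
  After s4: [1, 2, 3, 4, 5, 6, 8, 7, 9]
  After s2: [1, 3, 2, 4, 5, 6, 8, 7, 9]
  After s4: [1, 3, 2, 5, 4, 6, 8, 7, 9]
  After s8: [1, 3, 2, 5, 4, 6, 8, 9, 7]
  After s8: [1, 3, 2, 5, 4, 6, 8, 7, 9]
  After s7: [1, 3, 2, 5, 4, 6, 7, 8, 9]
Final permutation: [1, 3, 2, 5, 4, 6, 7, 8, 9]

[1, 3, 2, 5, 4, 6, 7, 8, 9]


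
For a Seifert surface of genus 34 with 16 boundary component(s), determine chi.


chi = 2 - 2g - b
= 2 - 2*34 - 16
= 2 - 68 - 16 = -82

-82


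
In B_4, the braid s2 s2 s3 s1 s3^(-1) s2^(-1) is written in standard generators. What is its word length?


The word length counts the number of generators (including inverses).
Listing each generator: s2, s2, s3, s1, s3^(-1), s2^(-1)
There are 6 generators in this braid word.

6


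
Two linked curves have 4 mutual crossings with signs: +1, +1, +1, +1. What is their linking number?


Step 1: Count positive crossings: 4
Step 2: Count negative crossings: 0
Step 3: Sum of signs = 4 - 0 = 4
Step 4: Linking number = sum/2 = 4/2 = 2

2


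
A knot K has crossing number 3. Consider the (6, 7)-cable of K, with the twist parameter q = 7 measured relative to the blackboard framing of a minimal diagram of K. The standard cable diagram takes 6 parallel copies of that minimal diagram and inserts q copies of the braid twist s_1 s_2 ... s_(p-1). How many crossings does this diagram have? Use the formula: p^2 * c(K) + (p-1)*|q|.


Step 1: Each of the c(K) crossings of the companion diagram becomes p*p = p^2 crossings among the p parallel strands, and each of the |q| twists s_1 s_2 ... s_(p-1) adds (p-1) crossings.
  Crossings = p^2 * c(K) + (p-1)*|q|
Step 2: = 6^2 * 3 + (6-1)*7
Step 3: = 36*3 + 5*7
Step 4: = 108 + 35 = 143

143


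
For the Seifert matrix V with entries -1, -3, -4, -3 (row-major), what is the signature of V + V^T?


Step 1: V + V^T = [[-2, -7], [-7, -6]]
Step 2: trace = -8, det = -37
Step 3: Discriminant = (-8)^2 - 4*(-37) = 212
Step 4: Eigenvalues: 3.28011, -11.2801
Step 5: Signature = (# positive eigenvalues) - (# negative eigenvalues) = 0

0


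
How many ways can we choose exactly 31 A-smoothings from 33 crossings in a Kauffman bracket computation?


We choose which 31 of 33 crossings get A-smoothings.
C(33, 31) = 33! / (31! * 2!)
= 528

528


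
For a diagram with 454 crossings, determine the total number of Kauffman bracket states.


Each crossing contributes 2 choices (A-smoothing or B-smoothing).
Total states = 2^454 = 46517678354918840995156723704832290198633047083988355858015372747560914439257467092876227245680868195888801382801035387746214504231337984

46517678354918840995156723704832290198633047083988355858015372747560914439257467092876227245680868195888801382801035387746214504231337984


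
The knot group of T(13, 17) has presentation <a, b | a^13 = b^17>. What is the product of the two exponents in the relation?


The relation is a^13 = b^17.
Product of exponents = 13 * 17
= 221

221


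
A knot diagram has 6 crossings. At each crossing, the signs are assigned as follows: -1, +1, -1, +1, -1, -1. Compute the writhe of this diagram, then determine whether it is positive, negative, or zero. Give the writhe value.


Step 1: Count positive crossings (+1).
Positive crossings: 2
Step 2: Count negative crossings (-1).
Negative crossings: 4
Step 3: Writhe = (positive) - (negative)
w = 2 - 4 = -2
Step 4: |w| = 2, and w is negative

-2


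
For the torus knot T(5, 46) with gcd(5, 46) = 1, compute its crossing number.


For a torus knot T(p, q) with gcd(p,q)=1,
the crossing number is min(p*(q-1), q*(p-1)).
p*(q-1) = 5*45 = 225
q*(p-1) = 46*4 = 184
min(225, 184) = 184

184


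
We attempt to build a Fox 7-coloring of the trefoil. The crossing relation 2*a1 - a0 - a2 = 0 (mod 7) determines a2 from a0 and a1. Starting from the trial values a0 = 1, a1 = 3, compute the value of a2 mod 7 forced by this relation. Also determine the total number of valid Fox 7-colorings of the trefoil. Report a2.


Step 1: Apply the given crossing relation 2*a1 - a0 - a2 = 0 (mod 7).
  a2 = 2*a1 - a0 mod 7
  a2 = 2*3 - 1 mod 7
  a2 = 6 - 1 mod 7
  a2 = 5 mod 7 = 5
Step 2: The trefoil has determinant 3.
  Number of Fox p-colorings (p prime) is p^2 if p = 3, else p.
  Since 7 does not divide 3, only trivial (constant) colorings exist.
  (So the trial a0 = 1, a1 = 3 with a0 != a1 does NOT extend to a valid coloring of the whole trefoil: the other two crossing relations require 3*(a1 - a0) = 0 (mod 7), which fails.)
  Total colorings = 7
Step 3: a2 = 5, total Fox 7-colorings = 7

5
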